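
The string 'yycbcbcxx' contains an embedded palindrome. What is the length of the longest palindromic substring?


Scanning 'yycbcbcxx' for palindromic substrings.
Substring at positions 2-6: 'cbcbc'.
Check: reverse('cbcbc') = 'cbcbc' -> palindrome confirmed.
Neighbouring characters ('y' / 'x') break symmetry, so it cannot extend further.
No longer palindromic substring exists; longest length = 5

5


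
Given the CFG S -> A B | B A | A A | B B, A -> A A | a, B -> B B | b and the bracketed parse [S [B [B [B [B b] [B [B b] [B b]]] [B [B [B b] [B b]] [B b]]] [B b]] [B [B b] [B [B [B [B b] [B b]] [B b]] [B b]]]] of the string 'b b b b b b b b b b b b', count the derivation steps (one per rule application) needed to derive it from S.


Every bracketed nonterminal node [X ...] in the tree is produced by exactly one rule application.
Reading the tree off as a leftmost derivation:
  Step 1: S  =>  B B   (applied S -> B B)
  Step 2: B B  =>  B B B   (applied B -> B B)
  Step 3: B B B  =>  B B B B   (applied B -> B B)
  Step 4: B B B B  =>  B B B B B   (applied B -> B B)
  Step 5: B B B B B  =>  b B B B B   (applied B -> b)
  Step 6: b B B B B  =>  b B B B B B   (applied B -> B B)
  Step 7: b B B B B B  =>  b b B B B B   (applied B -> b)
  Step 8: b b B B B B  =>  b b b B B B   (applied B -> b)
  Step 9: b b b B B B  =>  b b b B B B B   (applied B -> B B)
  Step 10: b b b B B B B  =>  b b b B B B B B   (applied B -> B B)
  Step 11: b b b B B B B B  =>  b b b b B B B B   (applied B -> b)
  Step 12: b b b b B B B B  =>  b b b b b B B B   (applied B -> b)
  Step 13: b b b b b B B B  =>  b b b b b b B B   (applied B -> b)
  Step 14: b b b b b b B B  =>  b b b b b b b B   (applied B -> b)
  Step 15: b b b b b b b B  =>  b b b b b b b B B   (applied B -> B B)
  Step 16: b b b b b b b B B  =>  b b b b b b b b B   (applied B -> b)
  Step 17: b b b b b b b b B  =>  b b b b b b b b B B   (applied B -> B B)
  Step 18: b b b b b b b b B B  =>  b b b b b b b b B B B   (applied B -> B B)
  Step 19: b b b b b b b b B B B  =>  b b b b b b b b B B B B   (applied B -> B B)
  Step 20: b b b b b b b b B B B B  =>  b b b b b b b b b B B B   (applied B -> b)
  Step 21: b b b b b b b b b B B B  =>  b b b b b b b b b b B B   (applied B -> b)
  Step 22: b b b b b b b b b b B B  =>  b b b b b b b b b b b B   (applied B -> b)
  Step 23: b b b b b b b b b b b B  =>  b b b b b b b b b b b b   (applied B -> b)
Final yield: b b b b b b b b b b b b
Total rewrite steps: 23

23


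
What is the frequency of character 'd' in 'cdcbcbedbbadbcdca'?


Scanning 'cdcbcbedbbadbcdca' for 'd':
  Position 1: 'd' -> MATCH (count: 1)
  Position 7: 'd' -> MATCH (count: 2)
  Position 11: 'd' -> MATCH (count: 3)
  Position 14: 'd' -> MATCH (count: 4)
Total occurrences of 'd': 4

4


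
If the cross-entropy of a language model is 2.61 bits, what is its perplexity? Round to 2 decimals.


Perplexity formula: PP = 2^H
H = 2.61
PP = 2^2.61
Decompose: 2^2.61 = 2^2 * 2^0.61
2^2 = 4, 2^0.61 ~ 1.5262592
PP ~ 4 * 1.5262592 = 6.1050368
Rounded to 2 decimals: 6.11

6.11


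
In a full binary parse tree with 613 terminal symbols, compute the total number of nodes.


Leaf nodes (terminals): 613
Internal nodes = n - 1 = 613 - 1 = 612
Total = leaves + internal = 613 + 612 = 1225

1225


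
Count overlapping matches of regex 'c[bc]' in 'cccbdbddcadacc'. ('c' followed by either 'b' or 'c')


Pattern: c[bc] means 'c' followed by either 'b' or 'c'.
Scanning 'cccbdbddcadacc' position-by-position:
  Pos 0: window 'cc' -> MATCH
  Pos 1: window 'cc' -> MATCH
  Pos 2: window 'cb' -> MATCH
  Pos 3: window 'bd' -> no
  Pos 4: window 'db' -> no
  Pos 5: window 'bd' -> no
  Pos 6: window 'dd' -> no
  Pos 7: window 'dc' -> no
  Pos 8: window 'ca' -> no
  Pos 9: window 'ad' -> no
  Pos 10: window 'da' -> no
  Pos 11: window 'ac' -> no
  Pos 12: window 'cc' -> MATCH
  Pos 13: window 'c' -> no
Total matches: 4

4


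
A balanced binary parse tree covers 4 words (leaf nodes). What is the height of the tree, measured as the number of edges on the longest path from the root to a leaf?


In a balanced binary tree with n leaves the deepest leaf is ceil(log2(n)) edges below the root.
log2(4) = 2.0000
ceil(2.0000) = 2
height (edges) = 2

2


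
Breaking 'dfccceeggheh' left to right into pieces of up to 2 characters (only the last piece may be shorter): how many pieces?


'dfccceeggheh' has 12 characters.
Chunking with max size 2:
  Chunk 1: 'df' (positions 0-1)
  Chunk 2: 'cc' (positions 2-3)
  Chunk 3: 'ce' (positions 4-5)
  Chunk 4: 'eg' (positions 6-7)
  Chunk 5: 'gh' (positions 8-9)
  Chunk 6: 'eh' (positions 10-11)
Total chunks: ceil(12 / 2) = 6

6


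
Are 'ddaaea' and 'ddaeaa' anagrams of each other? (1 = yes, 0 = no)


Sort characters of 'ddaaea': 'aaadde'
Sort characters of 'ddaeaa': 'aaadde'
Sorted forms match -> they ARE anagrams
Result: 1

1


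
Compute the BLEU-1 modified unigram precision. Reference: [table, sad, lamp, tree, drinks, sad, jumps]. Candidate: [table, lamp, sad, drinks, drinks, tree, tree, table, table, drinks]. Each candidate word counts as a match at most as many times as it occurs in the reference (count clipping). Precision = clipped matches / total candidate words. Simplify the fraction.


Reference word counts: {'drinks': 1, 'jumps': 1, 'lamp': 1, 'sad': 2, 'table': 1, 'tree': 1}
Checking each candidate word (with clipping):
  'table' -> in reference (ref count 1, used 1/1) -> match (matches: 1)
  'lamp' -> in reference (ref count 1, used 1/1) -> match (matches: 2)
  'sad' -> in reference (ref count 2, used 1/2) -> match (matches: 3)
  'drinks' -> in reference (ref count 1, used 1/1) -> match (matches: 4)
  'drinks' -> ref count 1 already used up (1/1) -> clipped, no match (matches: 4)
  'tree' -> in reference (ref count 1, used 1/1) -> match (matches: 5)
  'tree' -> ref count 1 already used up (1/1) -> clipped, no match (matches: 5)
  'table' -> ref count 1 already used up (1/1) -> clipped, no match (matches: 5)
  'table' -> ref count 1 already used up (1/1) -> clipped, no match (matches: 5)
  'drinks' -> ref count 1 already used up (1/1) -> clipped, no match (matches: 5)
Clipped matches: 5, Candidate length: 10
Precision = 5/10 = 1/2

1/2


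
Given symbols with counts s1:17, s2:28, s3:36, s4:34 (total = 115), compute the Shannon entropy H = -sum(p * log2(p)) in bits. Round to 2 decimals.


Computing entropy H = -sum(p_i * log2(p_i)):
  s1: p = 17/115 = 0.1478, -p*log2(p) = 0.4077
  s2: p = 28/115 = 0.2435, -p*log2(p) = 0.4962
  s3: p = 36/115 = 0.3130, -p*log2(p) = 0.5245
  s4: p = 34/115 = 0.2957, -p*log2(p) = 0.5198
H = sum of terms = 1.9482
Rounded to 2 decimals: 1.95

1.95


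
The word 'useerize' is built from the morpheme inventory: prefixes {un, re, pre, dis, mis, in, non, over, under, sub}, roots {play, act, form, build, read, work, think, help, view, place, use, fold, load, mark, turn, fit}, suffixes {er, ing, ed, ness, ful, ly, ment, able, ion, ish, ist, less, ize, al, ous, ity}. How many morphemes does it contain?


Segmenting 'useerize' against the inventory:
  'use' -> root (morpheme 1)
  'er' -> suffix (morpheme 2)
  'ize' -> suffix (morpheme 3)
Total morphemes: 3

3


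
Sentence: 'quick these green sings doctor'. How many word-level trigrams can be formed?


Word trigrams from [5] words:
  Trigram 1: (quick these green)
  Trigram 2: (these green sings)
  Trigram 3: (green sings doctor)
Total word trigrams: 5 - 2 = 3

3


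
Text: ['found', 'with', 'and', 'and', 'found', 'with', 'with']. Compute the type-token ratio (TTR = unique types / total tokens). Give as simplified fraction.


Tokens: 7
Unique types: ('and', 'found', 'with') = 3
TTR = 3/7
Already in lowest terms.

3/7


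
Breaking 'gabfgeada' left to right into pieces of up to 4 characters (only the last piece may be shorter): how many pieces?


'gabfgeada' has 9 characters.
Chunking with max size 4:
  Chunk 1: 'gabf' (positions 0-3)
  Chunk 2: 'gead' (positions 4-7)
  Chunk 3: 'a' (positions 8-8)
Total chunks: ceil(9 / 4) = 3

3


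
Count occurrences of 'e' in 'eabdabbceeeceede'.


Scanning 'eabdabbceeeceede' for 'e':
  Position 0: 'e' -> MATCH (count: 1)
  Position 8: 'e' -> MATCH (count: 2)
  Position 9: 'e' -> MATCH (count: 3)
  Position 10: 'e' -> MATCH (count: 4)
  Position 12: 'e' -> MATCH (count: 5)
  Position 13: 'e' -> MATCH (count: 6)
  Position 15: 'e' -> MATCH (count: 7)
Total occurrences of 'e': 7

7


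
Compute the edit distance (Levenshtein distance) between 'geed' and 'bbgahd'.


Building DP table for s1='geed' (len 4) and s2='bbgahd' (len 6):
       b  b  g  a  h  d
    0  1  2  3  4  5  6
  g 1  1  2  2  3  4  5
  e 2  2  2  3  3  4  5
  e 3  3  3  3  4  4  5
  d 4  4  4  4  4  5  4
Edit distance = dp[4][6] = 4

4


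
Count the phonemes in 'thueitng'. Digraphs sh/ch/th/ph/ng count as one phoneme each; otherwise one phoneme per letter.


Parsing 'thueitng' greedily, digraphs first:
  'th' -> digraph (1 consonant phoneme) (phonemes so far: 1)
  'u' -> vowel phoneme (phonemes so far: 2)
  'e' -> vowel phoneme (phonemes so far: 3)
  'i' -> vowel phoneme (phonemes so far: 4)
  't' -> consonant phoneme (phonemes so far: 5)
  'ng' -> digraph (1 consonant phoneme) (phonemes so far: 6)
Total phonemes: 6

6


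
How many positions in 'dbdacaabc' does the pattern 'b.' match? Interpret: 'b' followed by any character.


Pattern: b. means 'b' followed by any character.
Scanning 'dbdacaabc' position-by-position:
  Pos 0: window 'db' -> no
  Pos 1: window 'bd' -> MATCH
  Pos 2: window 'da' -> no
  Pos 3: window 'ac' -> no
  Pos 4: window 'ca' -> no
  Pos 5: window 'aa' -> no
  Pos 6: window 'ab' -> no
  Pos 7: window 'bc' -> MATCH
  Pos 8: window 'c' -> no
Total matches: 2

2


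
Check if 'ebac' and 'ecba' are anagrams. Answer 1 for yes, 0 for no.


Sort characters of 'ebac': 'abce'
Sort characters of 'ecba': 'abce'
Sorted forms match -> they ARE anagrams
Result: 1

1


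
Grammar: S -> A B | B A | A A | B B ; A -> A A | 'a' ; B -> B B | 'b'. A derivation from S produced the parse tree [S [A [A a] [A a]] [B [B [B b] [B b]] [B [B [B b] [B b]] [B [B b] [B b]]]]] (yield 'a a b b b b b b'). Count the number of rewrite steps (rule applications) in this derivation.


Every bracketed nonterminal node [X ...] in the tree is produced by exactly one rule application.
Reading the tree off as a leftmost derivation:
  Step 1: S  =>  A B   (applied S -> A B)
  Step 2: A B  =>  A A B   (applied A -> A A)
  Step 3: A A B  =>  a A B   (applied A -> a)
  Step 4: a A B  =>  a a B   (applied A -> a)
  Step 5: a a B  =>  a a B B   (applied B -> B B)
  Step 6: a a B B  =>  a a B B B   (applied B -> B B)
  Step 7: a a B B B  =>  a a b B B   (applied B -> b)
  Step 8: a a b B B  =>  a a b b B   (applied B -> b)
  Step 9: a a b b B  =>  a a b b B B   (applied B -> B B)
  Step 10: a a b b B B  =>  a a b b B B B   (applied B -> B B)
  Step 11: a a b b B B B  =>  a a b b b B B   (applied B -> b)
  Step 12: a a b b b B B  =>  a a b b b b B   (applied B -> b)
  Step 13: a a b b b b B  =>  a a b b b b B B   (applied B -> B B)
  Step 14: a a b b b b B B  =>  a a b b b b b B   (applied B -> b)
  Step 15: a a b b b b b B  =>  a a b b b b b b   (applied B -> b)
Final yield: a a b b b b b b
Total rewrite steps: 15

15


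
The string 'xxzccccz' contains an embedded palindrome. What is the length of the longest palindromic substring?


Scanning 'xxzccccz' for palindromic substrings.
Substring at positions 2-7: 'zccccz'.
Check: reverse('zccccz') = 'zccccz' -> palindrome confirmed.
Neighbouring characters ('x' / '-') break symmetry, so it cannot extend further.
No longer palindromic substring exists; longest length = 6

6


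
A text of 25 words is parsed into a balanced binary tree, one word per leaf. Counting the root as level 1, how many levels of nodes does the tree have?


In a balanced binary tree with n leaves the deepest leaf is ceil(log2(n)) edges below the root,
so counting node levels inclusive of root and leaves gives ceil(log2(n)) + 1 levels.
log2(25) = 4.6439
ceil(4.6439) = 5
levels = 5 + 1 = 6

6


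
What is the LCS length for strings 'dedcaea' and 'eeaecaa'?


DP table for LCS of 'dedcaea' and 'eeaecaa':
       e  e  a  e  c  a  a
    0  0  0  0  0  0  0  0
  d 0  0  0  0  0  0  0  0
  e 0  1  1  1  1  1  1  1
  d 0  1  1  1  1  1  1  1
  c 0  1  1  1  1  2  2  2
  a 0  1  1  2  2  2  3  3
  e 0  1  2  2  3  3  3  3
  a 0  1  2  3  3  3  4  4
LCS: 'ecaa'
LCS length = 4

4


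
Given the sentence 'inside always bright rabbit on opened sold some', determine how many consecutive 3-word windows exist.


Word trigrams from [8] words:
  Trigram 1: (inside always bright)
  Trigram 2: (always bright rabbit)
  Trigram 3: (bright rabbit on)
  Trigram 4: (rabbit on opened)
  Trigram 5: (on opened sold)
  Trigram 6: (opened sold some)
Total word trigrams: 8 - 2 = 6

6


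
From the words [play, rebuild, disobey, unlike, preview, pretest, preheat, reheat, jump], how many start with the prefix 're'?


Checking each word for prefix 're':
  'play' -> no (count: 0)
  'rebuild' -> YES, starts with 're' (count: 1)
  'disobey' -> no (count: 1)
  'unlike' -> no (count: 1)
  'preview' -> no (count: 1)
  'pretest' -> no (count: 1)
  'preheat' -> no (count: 1)
  'reheat' -> YES, starts with 're' (count: 2)
  'jump' -> no (count: 2)
Total with prefix 're': 2

2


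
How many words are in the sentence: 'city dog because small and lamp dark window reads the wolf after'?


Counting words by splitting on spaces:
  Word 1: 'city'
  Word 2: 'dog'
  Word 3: 'because'
  Word 4: 'small'
  Word 5: 'and'
  Word 6: 'lamp'
  Word 7: 'dark'
  Word 8: 'window'
  Word 9: 'reads'
  Word 10: 'the'
  Word 11: 'wolf'
  Word 12: 'after'
Total words: 12

12


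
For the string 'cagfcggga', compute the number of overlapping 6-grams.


String 'cagfcggga' has length L = 9.
Number of overlapping n-grams = L - n + 1
Substituting: 9 - 6 + 1 = 4

4


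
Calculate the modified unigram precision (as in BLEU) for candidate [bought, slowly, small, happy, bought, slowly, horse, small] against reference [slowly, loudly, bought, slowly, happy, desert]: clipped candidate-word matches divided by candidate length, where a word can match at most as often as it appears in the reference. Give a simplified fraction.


Reference word counts: {'bought': 1, 'desert': 1, 'happy': 1, 'loudly': 1, 'slowly': 2}
Checking each candidate word (with clipping):
  'bought' -> in reference (ref count 1, used 1/1) -> match (matches: 1)
  'slowly' -> in reference (ref count 2, used 1/2) -> match (matches: 2)
  'small' -> not in reference -> no match (matches: 2)
  'happy' -> in reference (ref count 1, used 1/1) -> match (matches: 3)
  'bought' -> ref count 1 already used up (1/1) -> clipped, no match (matches: 3)
  'slowly' -> in reference (ref count 2, used 2/2) -> match (matches: 4)
  'horse' -> not in reference -> no match (matches: 4)
  'small' -> not in reference -> no match (matches: 4)
Clipped matches: 4, Candidate length: 8
Precision = 4/8 = 1/2

1/2


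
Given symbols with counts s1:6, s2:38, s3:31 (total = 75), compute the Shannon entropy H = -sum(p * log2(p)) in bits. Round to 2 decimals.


Computing entropy H = -sum(p_i * log2(p_i)):
  s1: p = 6/75 = 0.0800, -p*log2(p) = 0.2915
  s2: p = 38/75 = 0.5067, -p*log2(p) = 0.4970
  s3: p = 31/75 = 0.4133, -p*log2(p) = 0.5268
H = sum of terms = 1.3153
Rounded to 2 decimals: 1.32

1.32


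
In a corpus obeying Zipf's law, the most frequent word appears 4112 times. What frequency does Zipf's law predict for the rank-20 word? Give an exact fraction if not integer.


Zipf's law: freq(rank) = f1 / rank
f1 = 4112, rank = 20
freq = 4112 / 20
GCD(4112, 20) = 4
Simplified: 1028/5

1028/5


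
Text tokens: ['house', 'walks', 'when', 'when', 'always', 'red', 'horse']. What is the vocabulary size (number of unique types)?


Listing all tokens and tracking unique types:
  Token 1: 'house' -> NEW (unique so far: 1)
  Token 2: 'walks' -> NEW (unique so far: 2)
  Token 3: 'when' -> NEW (unique so far: 3)
  Token 4: 'when' -> duplicate (unique so far: 3)
  Token 5: 'always' -> NEW (unique so far: 4)
  Token 6: 'red' -> NEW (unique so far: 5)
  Token 7: 'horse' -> NEW (unique so far: 6)
Unique types: ('always', 'horse', 'house', 'red', 'walks', 'when')
Vocabulary size: 6

6


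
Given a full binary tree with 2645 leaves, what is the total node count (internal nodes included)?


Leaf nodes (terminals): 2645
Internal nodes = n - 1 = 2645 - 1 = 2644
Total = leaves + internal = 2645 + 2644 = 5289

5289


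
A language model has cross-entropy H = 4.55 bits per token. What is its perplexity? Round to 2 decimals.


Perplexity formula: PP = 2^H
H = 4.55
PP = 2^4.55
Decompose: 2^4.55 = 2^4 * 2^0.55
2^4 = 16, 2^0.55 ~ 1.4640857
PP ~ 16 * 1.4640857 = 23.4253712
Rounded to 2 decimals: 23.43

23.43


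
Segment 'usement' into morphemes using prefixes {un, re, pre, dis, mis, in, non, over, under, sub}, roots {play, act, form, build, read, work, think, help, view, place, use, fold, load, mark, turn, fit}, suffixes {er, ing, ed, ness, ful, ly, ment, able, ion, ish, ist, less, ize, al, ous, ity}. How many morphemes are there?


Segmenting 'usement' against the inventory:
  'use' -> root (morpheme 1)
  'ment' -> suffix (morpheme 2)
Total morphemes: 2

2


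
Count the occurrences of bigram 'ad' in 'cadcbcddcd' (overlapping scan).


Scanning 'cadcbcddcd' for bigram 'ad':
  Position 0: 'ca' -> no
  Position 1: 'ad' -> MATCH
  Position 2: 'dc' -> no
  Position 3: 'cb' -> no
  Position 4: 'bc' -> no
  Position 5: 'cd' -> no
  Position 6: 'dd' -> no
  Position 7: 'dc' -> no
  Position 8: 'cd' -> no
Total matches: 1

1


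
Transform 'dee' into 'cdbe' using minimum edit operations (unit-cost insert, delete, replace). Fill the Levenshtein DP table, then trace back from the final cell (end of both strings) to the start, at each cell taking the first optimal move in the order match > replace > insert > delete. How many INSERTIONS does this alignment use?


Edit distance = 2. Backtracking from cell (3, 4) with preference match > replace > insert > delete,
then listing the resulting alignment 'dee' -> 'cdbe' left to right:
  Step 1: insert 'c' [insertion #1]
  Step 2: keep 'd'
  Step 3: replace e->b
  Step 4: keep 'e'
Total insertions: 1

1


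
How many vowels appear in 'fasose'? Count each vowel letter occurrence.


Scanning each character of 'fasose':
  Position 1: 'f' -> consonant (running count: 0)
  Position 2: 'a' -> vowel (running count: 1)
  Position 3: 's' -> consonant (running count: 1)
  Position 4: 'o' -> vowel (running count: 2)
  Position 5: 's' -> consonant (running count: 2)
  Position 6: 'e' -> vowel (running count: 3)
Total vowels: 3

3


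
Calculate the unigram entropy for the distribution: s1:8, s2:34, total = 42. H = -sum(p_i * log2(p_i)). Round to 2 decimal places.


Computing entropy H = -sum(p_i * log2(p_i)):
  s1: p = 8/42 = 0.1905, -p*log2(p) = 0.4557
  s2: p = 34/42 = 0.8095, -p*log2(p) = 0.2468
H = sum of terms = 0.7025
Rounded to 2 decimals: 0.70

0.70


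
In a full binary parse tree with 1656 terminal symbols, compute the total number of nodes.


Leaf nodes (terminals): 1656
Internal nodes = n - 1 = 1656 - 1 = 1655
Total = leaves + internal = 1656 + 1655 = 3311

3311


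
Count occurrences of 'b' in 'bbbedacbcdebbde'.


Scanning 'bbbedacbcdebbde' for 'b':
  Position 0: 'b' -> MATCH (count: 1)
  Position 1: 'b' -> MATCH (count: 2)
  Position 2: 'b' -> MATCH (count: 3)
  Position 7: 'b' -> MATCH (count: 4)
  Position 11: 'b' -> MATCH (count: 5)
  Position 12: 'b' -> MATCH (count: 6)
Total occurrences of 'b': 6

6


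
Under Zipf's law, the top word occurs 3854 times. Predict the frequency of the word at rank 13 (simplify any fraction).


Zipf's law: freq(rank) = f1 / rank
f1 = 3854, rank = 13
freq = 3854 / 13
GCD(3854, 13) = 1
Simplified: 3854/13

3854/13


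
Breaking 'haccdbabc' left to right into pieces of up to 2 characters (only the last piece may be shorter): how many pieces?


'haccdbabc' has 9 characters.
Chunking with max size 2:
  Chunk 1: 'ha' (positions 0-1)
  Chunk 2: 'cc' (positions 2-3)
  Chunk 3: 'db' (positions 4-5)
  Chunk 4: 'ab' (positions 6-7)
  Chunk 5: 'c' (positions 8-8)
Total chunks: ceil(9 / 2) = 5

5


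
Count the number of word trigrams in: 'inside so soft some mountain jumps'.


Word trigrams from [6] words:
  Trigram 1: (inside so soft)
  Trigram 2: (so soft some)
  Trigram 3: (soft some mountain)
  Trigram 4: (some mountain jumps)
Total word trigrams: 6 - 2 = 4

4


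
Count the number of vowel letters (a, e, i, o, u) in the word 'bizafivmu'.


Scanning each character of 'bizafivmu':
  Position 1: 'b' -> consonant (running count: 0)
  Position 2: 'i' -> vowel (running count: 1)
  Position 3: 'z' -> consonant (running count: 1)
  Position 4: 'a' -> vowel (running count: 2)
  Position 5: 'f' -> consonant (running count: 2)
  Position 6: 'i' -> vowel (running count: 3)
  Position 7: 'v' -> consonant (running count: 3)
  Position 8: 'm' -> consonant (running count: 3)
  Position 9: 'u' -> vowel (running count: 4)
Total vowels: 4

4


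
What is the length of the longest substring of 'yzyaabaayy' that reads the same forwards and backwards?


Scanning 'yzyaabaayy' for palindromic substrings.
Substring at positions 2-8: 'yaabaay'.
Check: reverse('yaabaay') = 'yaabaay' -> palindrome confirmed.
Neighbouring characters ('z' / 'y') break symmetry, so it cannot extend further.
No longer palindromic substring exists; longest length = 7

7


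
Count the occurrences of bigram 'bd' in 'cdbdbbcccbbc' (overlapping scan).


Scanning 'cdbdbbcccbbc' for bigram 'bd':
  Position 0: 'cd' -> no
  Position 1: 'db' -> no
  Position 2: 'bd' -> MATCH
  Position 3: 'db' -> no
  Position 4: 'bb' -> no
  Position 5: 'bc' -> no
  Position 6: 'cc' -> no
  Position 7: 'cc' -> no
  Position 8: 'cb' -> no
  Position 9: 'bb' -> no
  Position 10: 'bc' -> no
Total matches: 1

1


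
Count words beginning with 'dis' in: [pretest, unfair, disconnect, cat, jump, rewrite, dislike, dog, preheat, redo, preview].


Checking each word for prefix 'dis':
  'pretest' -> no (count: 0)
  'unfair' -> no (count: 0)
  'disconnect' -> YES, starts with 'dis' (count: 1)
  'cat' -> no (count: 1)
  'jump' -> no (count: 1)
  'rewrite' -> no (count: 1)
  'dislike' -> YES, starts with 'dis' (count: 2)
  'dog' -> no (count: 2)
  'preheat' -> no (count: 2)
  'redo' -> no (count: 2)
  'preview' -> no (count: 2)
Total with prefix 'dis': 2

2


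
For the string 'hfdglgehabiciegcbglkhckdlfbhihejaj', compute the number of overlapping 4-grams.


String 'hfdglgehabiciegcbglkhckdlfbhihejaj' has length L = 34.
Number of overlapping n-grams = L - n + 1
Substituting: 34 - 4 + 1 = 31

31


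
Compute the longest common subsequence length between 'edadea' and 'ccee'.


DP table for LCS of 'edadea' and 'ccee':
       c  c  e  e
    0  0  0  0  0
  e 0  0  0  1  1
  d 0  0  0  1  1
  a 0  0  0  1  1
  d 0  0  0  1  1
  e 0  0  0  1  2
  a 0  0  0  1  2
LCS: 'ee'
LCS length = 2

2


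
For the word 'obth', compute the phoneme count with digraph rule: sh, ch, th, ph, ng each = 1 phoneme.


Parsing 'obth' greedily, digraphs first:
  'o' -> vowel phoneme (phonemes so far: 1)
  'b' -> consonant phoneme (phonemes so far: 2)
  'th' -> digraph (1 consonant phoneme) (phonemes so far: 3)
Total phonemes: 3

3


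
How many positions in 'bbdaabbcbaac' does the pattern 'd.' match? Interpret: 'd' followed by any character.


Pattern: d. means 'd' followed by any character.
Scanning 'bbdaabbcbaac' position-by-position:
  Pos 0: window 'bb' -> no
  Pos 1: window 'bd' -> no
  Pos 2: window 'da' -> MATCH
  Pos 3: window 'aa' -> no
  Pos 4: window 'ab' -> no
  Pos 5: window 'bb' -> no
  Pos 6: window 'bc' -> no
  Pos 7: window 'cb' -> no
  Pos 8: window 'ba' -> no
  Pos 9: window 'aa' -> no
  Pos 10: window 'ac' -> no
  Pos 11: window 'c' -> no
Total matches: 1

1


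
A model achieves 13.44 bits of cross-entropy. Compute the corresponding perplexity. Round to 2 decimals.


Perplexity formula: PP = 2^H
H = 13.44
PP = 2^13.44
Decompose: 2^13.44 = 2^13 * 2^0.44
2^13 = 8192, 2^0.44 ~ 1.3566043
PP ~ 8192 * 1.3566043 = 11113.3024256
Rounded to 2 decimals: 11113.30

11113.30


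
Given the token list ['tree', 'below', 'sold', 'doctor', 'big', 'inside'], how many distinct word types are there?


Listing all tokens and tracking unique types:
  Token 1: 'tree' -> NEW (unique so far: 1)
  Token 2: 'below' -> NEW (unique so far: 2)
  Token 3: 'sold' -> NEW (unique so far: 3)
  Token 4: 'doctor' -> NEW (unique so far: 4)
  Token 5: 'big' -> NEW (unique so far: 5)
  Token 6: 'inside' -> NEW (unique so far: 6)
Unique types: ('below', 'big', 'doctor', 'inside', 'sold', 'tree')
Vocabulary size: 6

6


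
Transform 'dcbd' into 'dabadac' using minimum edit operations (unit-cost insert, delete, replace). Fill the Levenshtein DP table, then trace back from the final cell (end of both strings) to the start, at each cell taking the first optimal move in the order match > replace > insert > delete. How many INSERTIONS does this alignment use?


Edit distance = 4. Backtracking from cell (4, 7) with preference match > replace > insert > delete,
then listing the resulting alignment 'dcbd' -> 'dabadac' left to right:
  Step 1: keep 'd'
  Step 2: replace c->a
  Step 3: keep 'b'
  Step 4: insert 'a' [insertion #1]
  Step 5: keep 'd'
  Step 6: insert 'a' [insertion #2]
  Step 7: insert 'c' [insertion #3]
Total insertions: 3

3


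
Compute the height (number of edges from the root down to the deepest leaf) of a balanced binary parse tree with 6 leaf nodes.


In a balanced binary tree with n leaves the deepest leaf is ceil(log2(n)) edges below the root.
log2(6) = 2.5850
ceil(2.5850) = 3
height (edges) = 3

3


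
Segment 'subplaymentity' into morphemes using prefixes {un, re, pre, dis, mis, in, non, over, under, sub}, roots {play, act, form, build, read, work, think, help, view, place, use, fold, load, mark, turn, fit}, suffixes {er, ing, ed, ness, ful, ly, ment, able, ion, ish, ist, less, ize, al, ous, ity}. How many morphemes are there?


Segmenting 'subplaymentity' against the inventory:
  'sub' -> prefix (morpheme 1)
  'play' -> root (morpheme 2)
  'ment' -> suffix (morpheme 3)
  'ity' -> suffix (morpheme 4)
Total morphemes: 4

4


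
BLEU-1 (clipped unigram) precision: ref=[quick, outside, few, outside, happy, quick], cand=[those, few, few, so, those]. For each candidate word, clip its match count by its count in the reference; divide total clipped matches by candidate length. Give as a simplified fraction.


Reference word counts: {'few': 1, 'happy': 1, 'outside': 2, 'quick': 2}
Checking each candidate word (with clipping):
  'those' -> not in reference -> no match (matches: 0)
  'few' -> in reference (ref count 1, used 1/1) -> match (matches: 1)
  'few' -> ref count 1 already used up (1/1) -> clipped, no match (matches: 1)
  'so' -> not in reference -> no match (matches: 1)
  'those' -> not in reference -> no match (matches: 1)
Clipped matches: 1, Candidate length: 5
Precision = 1/5

1/5


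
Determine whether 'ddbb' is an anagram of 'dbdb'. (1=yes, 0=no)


Sort characters of 'ddbb': 'bbdd'
Sort characters of 'dbdb': 'bbdd'
Sorted forms match -> they ARE anagrams
Result: 1

1


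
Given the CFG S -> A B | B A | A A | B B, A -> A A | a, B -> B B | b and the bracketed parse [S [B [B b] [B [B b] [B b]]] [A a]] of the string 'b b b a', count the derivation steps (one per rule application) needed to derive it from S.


Every bracketed nonterminal node [X ...] in the tree is produced by exactly one rule application.
Reading the tree off as a leftmost derivation:
  Step 1: S  =>  B A   (applied S -> B A)
  Step 2: B A  =>  B B A   (applied B -> B B)
  Step 3: B B A  =>  b B A   (applied B -> b)
  Step 4: b B A  =>  b B B A   (applied B -> B B)
  Step 5: b B B A  =>  b b B A   (applied B -> b)
  Step 6: b b B A  =>  b b b A   (applied B -> b)
  Step 7: b b b A  =>  b b b a   (applied A -> a)
Final yield: b b b a
Total rewrite steps: 7

7


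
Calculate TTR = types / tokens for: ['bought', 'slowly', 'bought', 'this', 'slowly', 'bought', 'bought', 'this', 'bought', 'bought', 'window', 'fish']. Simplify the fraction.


Tokens: 12
Unique types: ('bought', 'fish', 'slowly', 'this', 'window') = 5
TTR = 5/12
Already in lowest terms.

5/12


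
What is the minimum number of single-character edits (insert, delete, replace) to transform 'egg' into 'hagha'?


Building DP table for s1='egg' (len 3) and s2='hagha' (len 5):
       h  a  g  h  a
    0  1  2  3  4  5
  e 1  1  2  3  4  5
  g 2  2  2  2  3  4
  g 3  3  3  2  3  4
Edit distance = dp[3][5] = 4

4


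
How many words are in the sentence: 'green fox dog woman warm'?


Counting words by splitting on spaces:
  Word 1: 'green'
  Word 2: 'fox'
  Word 3: 'dog'
  Word 4: 'woman'
  Word 5: 'warm'
Total words: 5

5


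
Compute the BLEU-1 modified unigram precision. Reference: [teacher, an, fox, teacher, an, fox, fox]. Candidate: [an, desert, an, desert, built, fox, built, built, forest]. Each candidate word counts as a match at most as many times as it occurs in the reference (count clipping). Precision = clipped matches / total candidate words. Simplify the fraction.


Reference word counts: {'an': 2, 'fox': 3, 'teacher': 2}
Checking each candidate word (with clipping):
  'an' -> in reference (ref count 2, used 1/2) -> match (matches: 1)
  'desert' -> not in reference -> no match (matches: 1)
  'an' -> in reference (ref count 2, used 2/2) -> match (matches: 2)
  'desert' -> not in reference -> no match (matches: 2)
  'built' -> not in reference -> no match (matches: 2)
  'fox' -> in reference (ref count 3, used 1/3) -> match (matches: 3)
  'built' -> not in reference -> no match (matches: 3)
  'built' -> not in reference -> no match (matches: 3)
  'forest' -> not in reference -> no match (matches: 3)
Clipped matches: 3, Candidate length: 9
Precision = 3/9 = 1/3

1/3


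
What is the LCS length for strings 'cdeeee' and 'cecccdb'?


DP table for LCS of 'cdeeee' and 'cecccdb':
       c  e  c  c  c  d  b
    0  0  0  0  0  0  0  0
  c 0  1  1  1  1  1  1  1
  d 0  1  1  1  1  1  2  2
  e 0  1  2  2  2  2  2  2
  e 0  1  2  2  2  2  2  2
  e 0  1  2  2  2  2  2  2
  e 0  1  2  2  2  2  2  2
LCS: 'cd'
LCS length = 2

2


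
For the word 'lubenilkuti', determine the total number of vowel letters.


Scanning each character of 'lubenilkuti':
  Position 1: 'l' -> consonant (running count: 0)
  Position 2: 'u' -> vowel (running count: 1)
  Position 3: 'b' -> consonant (running count: 1)
  Position 4: 'e' -> vowel (running count: 2)
  Position 5: 'n' -> consonant (running count: 2)
  Position 6: 'i' -> vowel (running count: 3)
  Position 7: 'l' -> consonant (running count: 3)
  Position 8: 'k' -> consonant (running count: 3)
  Position 9: 'u' -> vowel (running count: 4)
  Position 10: 't' -> consonant (running count: 4)
  Position 11: 'i' -> vowel (running count: 5)
Total vowels: 5

5


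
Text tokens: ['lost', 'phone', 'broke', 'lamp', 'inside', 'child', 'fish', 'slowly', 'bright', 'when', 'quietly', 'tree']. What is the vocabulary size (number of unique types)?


Listing all tokens and tracking unique types:
  Token 1: 'lost' -> NEW (unique so far: 1)
  Token 2: 'phone' -> NEW (unique so far: 2)
  Token 3: 'broke' -> NEW (unique so far: 3)
  Token 4: 'lamp' -> NEW (unique so far: 4)
  Token 5: 'inside' -> NEW (unique so far: 5)
  Token 6: 'child' -> NEW (unique so far: 6)
  Token 7: 'fish' -> NEW (unique so far: 7)
  Token 8: 'slowly' -> NEW (unique so far: 8)
  Token 9: 'bright' -> NEW (unique so far: 9)
  Token 10: 'when' -> NEW (unique so far: 10)
  Token 11: 'quietly' -> NEW (unique so far: 11)
  Token 12: 'tree' -> NEW (unique so far: 12)
Unique types: ('bright', 'broke', 'child', 'fish', 'inside', 'lamp', 'lost', 'phone', 'quietly', 'slowly', 'tree', 'when')
Vocabulary size: 12

12


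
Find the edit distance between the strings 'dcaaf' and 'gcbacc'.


Building DP table for s1='dcaaf' (len 5) and s2='gcbacc' (len 6):
       g  c  b  a  c  c
    0  1  2  3  4  5  6
  d 1  1  2  3  4  5  6
  c 2  2  1  2  3  4  5
  a 3  3  2  2  2  3  4
  a 4  4  3  3  2  3  4
  f 5  5  4  4  3  3  4
Edit distance = dp[5][6] = 4

4


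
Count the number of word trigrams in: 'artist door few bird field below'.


Word trigrams from [6] words:
  Trigram 1: (artist door few)
  Trigram 2: (door few bird)
  Trigram 3: (few bird field)
  Trigram 4: (bird field below)
Total word trigrams: 6 - 2 = 4

4


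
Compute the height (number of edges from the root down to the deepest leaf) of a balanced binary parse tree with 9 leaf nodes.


In a balanced binary tree with n leaves the deepest leaf is ceil(log2(n)) edges below the root.
log2(9) = 3.1699
ceil(3.1699) = 4
height (edges) = 4

4


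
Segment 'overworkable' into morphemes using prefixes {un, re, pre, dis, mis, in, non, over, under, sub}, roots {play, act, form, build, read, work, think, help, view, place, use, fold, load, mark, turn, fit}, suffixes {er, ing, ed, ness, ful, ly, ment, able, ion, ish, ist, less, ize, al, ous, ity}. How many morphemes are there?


Segmenting 'overworkable' against the inventory:
  'over' -> prefix (morpheme 1)
  'work' -> root (morpheme 2)
  'able' -> suffix (morpheme 3)
Total morphemes: 3

3


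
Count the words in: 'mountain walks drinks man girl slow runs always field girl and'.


Counting words by splitting on spaces:
  Word 1: 'mountain'
  Word 2: 'walks'
  Word 3: 'drinks'
  Word 4: 'man'
  Word 5: 'girl'
  Word 6: 'slow'
  Word 7: 'runs'
  Word 8: 'always'
  Word 9: 'field'
  Word 10: 'girl'
  Word 11: 'and'
Total words: 11

11


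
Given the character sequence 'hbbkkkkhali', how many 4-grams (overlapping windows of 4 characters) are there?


String 'hbbkkkkhali' has length L = 11.
Number of overlapping n-grams = L - n + 1
Substituting: 11 - 4 + 1 = 8

8


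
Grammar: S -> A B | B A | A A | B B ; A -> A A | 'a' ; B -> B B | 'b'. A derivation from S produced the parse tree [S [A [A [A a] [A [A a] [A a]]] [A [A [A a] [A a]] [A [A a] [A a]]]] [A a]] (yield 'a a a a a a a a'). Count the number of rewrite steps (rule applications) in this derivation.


Every bracketed nonterminal node [X ...] in the tree is produced by exactly one rule application.
Reading the tree off as a leftmost derivation:
  Step 1: S  =>  A A   (applied S -> A A)
  Step 2: A A  =>  A A A   (applied A -> A A)
  Step 3: A A A  =>  A A A A   (applied A -> A A)
  Step 4: A A A A  =>  a A A A   (applied A -> a)
  Step 5: a A A A  =>  a A A A A   (applied A -> A A)
  Step 6: a A A A A  =>  a a A A A   (applied A -> a)
  Step 7: a a A A A  =>  a a a A A   (applied A -> a)
  Step 8: a a a A A  =>  a a a A A A   (applied A -> A A)
  Step 9: a a a A A A  =>  a a a A A A A   (applied A -> A A)
  Step 10: a a a A A A A  =>  a a a a A A A   (applied A -> a)
  Step 11: a a a a A A A  =>  a a a a a A A   (applied A -> a)
  Step 12: a a a a a A A  =>  a a a a a A A A   (applied A -> A A)
  Step 13: a a a a a A A A  =>  a a a a a a A A   (applied A -> a)
  Step 14: a a a a a a A A  =>  a a a a a a a A   (applied A -> a)
  Step 15: a a a a a a a A  =>  a a a a a a a a   (applied A -> a)
Final yield: a a a a a a a a
Total rewrite steps: 15

15


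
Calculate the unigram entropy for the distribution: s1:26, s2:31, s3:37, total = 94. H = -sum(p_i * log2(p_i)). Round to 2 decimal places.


Computing entropy H = -sum(p_i * log2(p_i)):
  s1: p = 26/94 = 0.2766, -p*log2(p) = 0.5128
  s2: p = 31/94 = 0.3298, -p*log2(p) = 0.5278
  s3: p = 37/94 = 0.3936, -p*log2(p) = 0.5295
H = sum of terms = 1.5701
Rounded to 2 decimals: 1.57

1.57


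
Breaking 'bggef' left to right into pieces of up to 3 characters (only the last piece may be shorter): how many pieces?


'bggef' has 5 characters.
Chunking with max size 3:
  Chunk 1: 'bgg' (positions 0-2)
  Chunk 2: 'ef' (positions 3-4)
Total chunks: ceil(5 / 3) = 2

2


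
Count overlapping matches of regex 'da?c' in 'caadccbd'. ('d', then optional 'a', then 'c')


Pattern: da?c means 'd', then optional 'a', then 'c'.
Scanning 'caadccbd' position-by-position:
  Pos 0: window 'caa' -> no
  Pos 1: window 'aad' -> no
  Pos 2: window 'adc' -> no
  Pos 3: window 'dcc' -> MATCH
  Pos 4: window 'ccb' -> no
  Pos 5: window 'cbd' -> no
  Pos 6: window 'bd' -> no
  Pos 7: window 'd' -> no
Total matches: 1

1


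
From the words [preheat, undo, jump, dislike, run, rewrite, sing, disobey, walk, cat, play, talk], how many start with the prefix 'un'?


Checking each word for prefix 'un':
  'preheat' -> no (count: 0)
  'undo' -> YES, starts with 'un' (count: 1)
  'jump' -> no (count: 1)
  'dislike' -> no (count: 1)
  'run' -> no (count: 1)
  'rewrite' -> no (count: 1)
  'sing' -> no (count: 1)
  'disobey' -> no (count: 1)
  'walk' -> no (count: 1)
  'cat' -> no (count: 1)
  'play' -> no (count: 1)
  'talk' -> no (count: 1)
Total with prefix 'un': 1

1


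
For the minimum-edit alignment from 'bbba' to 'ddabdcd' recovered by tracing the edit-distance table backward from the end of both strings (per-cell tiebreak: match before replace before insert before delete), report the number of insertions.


Edit distance = 6. Backtracking from cell (4, 7) with preference match > replace > insert > delete,
then listing the resulting alignment 'bbba' -> 'ddabdcd' left to right:
  Step 1: insert 'd' [insertion #1]
  Step 2: insert 'd' [insertion #2]
  Step 3: insert 'a' [insertion #3]
  Step 4: keep 'b'
  Step 5: replace b->d
  Step 6: replace b->c
  Step 7: replace a->d
Total insertions: 3

3


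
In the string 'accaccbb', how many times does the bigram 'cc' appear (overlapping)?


Scanning 'accaccbb' for bigram 'cc':
  Position 0: 'ac' -> no
  Position 1: 'cc' -> MATCH
  Position 2: 'ca' -> no
  Position 3: 'ac' -> no
  Position 4: 'cc' -> MATCH
  Position 5: 'cb' -> no
  Position 6: 'bb' -> no
Total matches: 2

2


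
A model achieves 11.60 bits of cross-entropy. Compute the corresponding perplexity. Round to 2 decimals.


Perplexity formula: PP = 2^H
H = 11.60
PP = 2^11.60
Decompose: 2^11.60 = 2^11 * 2^0.60
2^11 = 2048, 2^0.60 ~ 1.5157166
PP ~ 2048 * 1.5157166 = 3104.1875968
Rounded to 2 decimals: 3104.19

3104.19


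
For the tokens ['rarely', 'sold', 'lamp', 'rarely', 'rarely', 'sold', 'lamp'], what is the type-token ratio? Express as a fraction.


Tokens: 7
Unique types: ('lamp', 'rarely', 'sold') = 3
TTR = 3/7
Already in lowest terms.

3/7


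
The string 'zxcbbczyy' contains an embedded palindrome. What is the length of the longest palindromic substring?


Scanning 'zxcbbczyy' for palindromic substrings.
Substring at positions 2-5: 'cbbc'.
Check: reverse('cbbc') = 'cbbc' -> palindrome confirmed.
Neighbouring characters ('x' / 'z') break symmetry, so it cannot extend further.
No longer palindromic substring exists; longest length = 4

4


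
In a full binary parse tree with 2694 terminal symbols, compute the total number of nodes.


Leaf nodes (terminals): 2694
Internal nodes = n - 1 = 2694 - 1 = 2693
Total = leaves + internal = 2694 + 2693 = 5387

5387


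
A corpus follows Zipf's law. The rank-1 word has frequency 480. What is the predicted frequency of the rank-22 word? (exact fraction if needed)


Zipf's law: freq(rank) = f1 / rank
f1 = 480, rank = 22
freq = 480 / 22
GCD(480, 22) = 2
Simplified: 240/11

240/11


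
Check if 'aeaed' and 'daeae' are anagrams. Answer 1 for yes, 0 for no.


Sort characters of 'aeaed': 'aadee'
Sort characters of 'daeae': 'aadee'
Sorted forms match -> they ARE anagrams
Result: 1

1


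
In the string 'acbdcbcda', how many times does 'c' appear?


Scanning 'acbdcbcda' for 'c':
  Position 1: 'c' -> MATCH (count: 1)
  Position 4: 'c' -> MATCH (count: 2)
  Position 6: 'c' -> MATCH (count: 3)
Total occurrences of 'c': 3

3


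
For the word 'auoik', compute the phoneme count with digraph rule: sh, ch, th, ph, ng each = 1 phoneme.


Parsing 'auoik' greedily, digraphs first:
  'a' -> vowel phoneme (phonemes so far: 1)
  'u' -> vowel phoneme (phonemes so far: 2)
  'o' -> vowel phoneme (phonemes so far: 3)
  'i' -> vowel phoneme (phonemes so far: 4)
  'k' -> consonant phoneme (phonemes so far: 5)
Total phonemes: 5

5
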